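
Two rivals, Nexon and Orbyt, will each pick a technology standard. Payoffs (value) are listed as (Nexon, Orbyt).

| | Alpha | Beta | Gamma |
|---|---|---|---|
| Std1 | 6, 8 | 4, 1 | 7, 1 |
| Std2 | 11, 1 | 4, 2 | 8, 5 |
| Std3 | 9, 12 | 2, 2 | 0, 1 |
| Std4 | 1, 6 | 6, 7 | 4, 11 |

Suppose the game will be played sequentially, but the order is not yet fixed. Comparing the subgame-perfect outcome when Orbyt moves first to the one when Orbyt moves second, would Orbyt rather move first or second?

second

If Nexon leads: Orbyt's best replies are Std1→Alpha, Std2→Gamma, Std3→Alpha, Std4→Gamma; Nexon's induced payoffs 6, 8, 9, 4; outcome (Std3, Alpha), payoffs (9, 12).
If Orbyt leads: Nexon's best replies are Alpha→Std2, Beta→Std4, Gamma→Std2; Orbyt's induced payoffs 1, 7, 5; outcome (Std4, Beta), payoffs (6, 7).
Orbyt gets 7 moving first and 12 moving second, so Orbyt prefers to move second.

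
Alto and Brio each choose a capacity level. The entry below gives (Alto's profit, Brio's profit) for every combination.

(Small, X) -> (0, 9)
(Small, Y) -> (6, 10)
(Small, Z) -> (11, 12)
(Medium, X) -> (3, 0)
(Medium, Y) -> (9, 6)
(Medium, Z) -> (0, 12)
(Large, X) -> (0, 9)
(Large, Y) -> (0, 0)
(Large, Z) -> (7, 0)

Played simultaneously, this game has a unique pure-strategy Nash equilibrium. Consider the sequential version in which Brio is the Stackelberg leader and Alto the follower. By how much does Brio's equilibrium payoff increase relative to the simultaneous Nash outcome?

Solve by backward induction (Brio leads).
- X: Alto compares 0, 3, 0 and picks Medium; Brio would get 0.
- Y: Alto compares 6, 9, 0 and picks Medium; Brio would get 6.
- Z: Alto compares 11, 0, 7 and picks Small; Brio would get 12.
Brio's induced payoffs are 0, 6, 12, so Brio commits to Z. Subgame-perfect outcome: (Small, Z) with payoffs (11, 12).
Under simultaneous play:
Alto's best replies: X→Medium; Y→Medium; Z→Small.
Brio's best replies: Small→Z; Medium→Z; Large→X.
Only (Small, Z) has each player best-responding; Nash payoffs (11, 12).
Brio's commitment gain: 12 − 12 = 0.

0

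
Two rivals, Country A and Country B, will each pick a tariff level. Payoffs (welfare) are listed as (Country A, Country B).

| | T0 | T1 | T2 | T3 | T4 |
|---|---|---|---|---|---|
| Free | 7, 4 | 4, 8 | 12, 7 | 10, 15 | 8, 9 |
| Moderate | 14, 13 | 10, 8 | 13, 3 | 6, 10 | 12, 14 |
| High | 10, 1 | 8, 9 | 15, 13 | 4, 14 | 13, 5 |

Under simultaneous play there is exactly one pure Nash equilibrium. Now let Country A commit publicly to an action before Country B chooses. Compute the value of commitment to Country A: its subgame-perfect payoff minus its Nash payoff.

2

Solve by backward induction (Country A leads).
- Free: BR = T3, leader payoff 10.
- Moderate: BR = T4, leader payoff 12.
- High: BR = T3, leader payoff 4.
Country A's induced payoffs are 10, 12, 4, so Country A commits to Moderate. Subgame-perfect outcome: (Moderate, T4) with payoffs (12, 14).
For the simultaneous game, intersect best replies.
Country A's best replies: T0→Moderate; T1→Moderate; T2→High; T3→Free; T4→High.
Country B's best replies: Free→T3; Moderate→T4; High→T3.
Only (Free, T3) has each player best-responding; Nash payoffs (10, 15).
Country A's commitment gain: 12 − 10 = 2.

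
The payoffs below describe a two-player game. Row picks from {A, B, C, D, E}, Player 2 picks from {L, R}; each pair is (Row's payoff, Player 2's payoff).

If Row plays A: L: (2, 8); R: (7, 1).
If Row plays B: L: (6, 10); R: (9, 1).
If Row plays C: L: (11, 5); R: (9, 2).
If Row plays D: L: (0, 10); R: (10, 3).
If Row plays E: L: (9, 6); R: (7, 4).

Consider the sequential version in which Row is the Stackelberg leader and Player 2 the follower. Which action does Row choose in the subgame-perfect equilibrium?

Solve by backward induction (Row leads).
- A: Player 2 compares 8, 1 and picks L; Row would get 2.
- B: Player 2 compares 10, 1 and picks L; Row would get 6.
- C: Player 2 compares 5, 2 and picks L; Row would get 11.
- D: Player 2 compares 10, 3 and picks L; Row would get 0.
- E: Player 2 compares 6, 4 and picks L; Row would get 9.
Row's induced payoffs are 2, 6, 11, 0, 9, so Row commits to C. Subgame-perfect outcome: (C, L) with payoffs (11, 5).

C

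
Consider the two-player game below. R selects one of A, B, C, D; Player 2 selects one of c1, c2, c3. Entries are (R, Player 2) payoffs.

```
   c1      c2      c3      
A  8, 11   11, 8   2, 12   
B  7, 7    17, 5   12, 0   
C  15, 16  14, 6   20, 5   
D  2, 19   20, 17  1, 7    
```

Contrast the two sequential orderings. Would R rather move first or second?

If R leads: Player 2's best replies are A→c3, B→c1, C→c1, D→c1; R's induced payoffs 2, 7, 15, 2; outcome (C, c1), payoffs (15, 16).
If Player 2 leads: R's best replies are c1→C, c2→D, c3→C; Player 2's induced payoffs 16, 17, 5; outcome (D, c2), payoffs (20, 17).
R gets 15 moving first and 20 moving second, so R prefers to move second.

second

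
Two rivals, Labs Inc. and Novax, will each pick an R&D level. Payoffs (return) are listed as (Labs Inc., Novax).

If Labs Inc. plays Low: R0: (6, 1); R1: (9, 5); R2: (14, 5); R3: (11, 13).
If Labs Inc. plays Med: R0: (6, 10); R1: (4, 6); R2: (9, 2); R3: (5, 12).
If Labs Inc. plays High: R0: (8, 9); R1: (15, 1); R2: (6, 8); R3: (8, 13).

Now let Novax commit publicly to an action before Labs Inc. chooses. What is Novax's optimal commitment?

Backward induction with Novax moving first.
- R0: BR = High, leader payoff 9.
- R1: BR = High, leader payoff 1.
- R2: BR = Low, leader payoff 5.
- R3: BR = Low, leader payoff 13.
Novax's induced payoffs are 9, 1, 5, 13, so Novax commits to R3. Subgame-perfect outcome: (Low, R3) with payoffs (11, 13).

R3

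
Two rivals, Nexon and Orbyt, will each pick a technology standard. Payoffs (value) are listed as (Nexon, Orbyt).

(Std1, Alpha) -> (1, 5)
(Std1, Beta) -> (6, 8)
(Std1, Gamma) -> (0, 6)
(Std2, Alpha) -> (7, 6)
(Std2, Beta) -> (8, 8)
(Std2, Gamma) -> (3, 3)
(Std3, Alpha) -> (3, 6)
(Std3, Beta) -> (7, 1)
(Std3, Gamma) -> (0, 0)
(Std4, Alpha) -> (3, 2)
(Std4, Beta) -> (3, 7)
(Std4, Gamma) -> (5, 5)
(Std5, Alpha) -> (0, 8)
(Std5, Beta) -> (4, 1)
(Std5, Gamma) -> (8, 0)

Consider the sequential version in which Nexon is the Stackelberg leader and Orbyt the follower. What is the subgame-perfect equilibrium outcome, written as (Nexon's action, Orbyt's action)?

Backward induction with Nexon moving first.
- Std1: BR = Beta, leader payoff 6.
- Std2: BR = Beta, leader payoff 8.
- Std3: BR = Alpha, leader payoff 3.
- Std4: BR = Beta, leader payoff 3.
- Std5: BR = Alpha, leader payoff 0.
Among 6, 8, 3, 3, 0, the best is 8 at Std2. Subgame-perfect outcome: (Std2, Beta) with payoffs (8, 8).

(Std2, Beta)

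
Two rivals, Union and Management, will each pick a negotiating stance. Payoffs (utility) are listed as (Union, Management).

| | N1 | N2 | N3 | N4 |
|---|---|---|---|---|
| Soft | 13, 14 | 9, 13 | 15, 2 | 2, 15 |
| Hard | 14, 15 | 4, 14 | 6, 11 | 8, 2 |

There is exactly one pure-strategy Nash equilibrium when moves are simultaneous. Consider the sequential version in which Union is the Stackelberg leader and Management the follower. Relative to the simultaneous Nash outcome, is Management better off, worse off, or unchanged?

Work backward from Management's decision.
- Soft → Management plays N4 (best of 14, 13, 2, 15); Union gets 2.
- Hard → Management plays N1 (best of 15, 14, 11, 2); Union gets 14.
Among 2, 14, the best is 14 at Hard. Subgame-perfect outcome: (Hard, N1) with payoffs (14, 15).
For the simultaneous game, intersect best replies.
Union's best replies: N1→Hard; N2→Soft; N3→Soft; N4→Hard.
Management's best replies: Soft→N4; Hard→N1.
The unique mutual best reply is (Hard, N1), giving (14, 15).
Management earns 15 sequentially versus 15 at the Nash outcome: unchanged.

unchanged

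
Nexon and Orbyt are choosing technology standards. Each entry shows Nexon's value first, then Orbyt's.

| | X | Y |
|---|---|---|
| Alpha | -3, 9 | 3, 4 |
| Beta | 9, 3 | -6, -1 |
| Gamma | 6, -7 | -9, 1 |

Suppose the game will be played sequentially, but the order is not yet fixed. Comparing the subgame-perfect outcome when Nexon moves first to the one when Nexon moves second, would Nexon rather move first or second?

If Nexon leads: Orbyt's best replies are Alpha→X, Beta→X, Gamma→Y; Nexon's induced payoffs -3, 9, -9; outcome (Beta, X), payoffs (9, 3).
If Orbyt leads: Nexon's best replies are X→Beta, Y→Alpha; Orbyt's induced payoffs 3, 4; outcome (Alpha, Y), payoffs (3, 4).
Nexon gets 9 moving first and 3 moving second, so Nexon prefers to move first.

first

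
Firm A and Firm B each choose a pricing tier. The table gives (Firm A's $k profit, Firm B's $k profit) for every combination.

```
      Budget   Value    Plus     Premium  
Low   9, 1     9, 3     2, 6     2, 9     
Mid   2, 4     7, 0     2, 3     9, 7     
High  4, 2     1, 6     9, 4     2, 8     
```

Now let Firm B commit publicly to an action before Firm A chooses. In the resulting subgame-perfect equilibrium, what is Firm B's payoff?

7

Backward induction with Firm B moving first.
- Budget: Firm A compares 9, 2, 4 and picks Low; Firm B would get 1.
- Value: Firm A compares 9, 7, 1 and picks Low; Firm B would get 3.
- Plus: Firm A compares 2, 2, 9 and picks High; Firm B would get 4.
- Premium: Firm A compares 2, 9, 2 and picks Mid; Firm B would get 7.
Firm B's induced payoffs are 1, 3, 4, 7, so Firm B commits to Premium. Subgame-perfect outcome: (Mid, Premium) with payoffs (9, 7).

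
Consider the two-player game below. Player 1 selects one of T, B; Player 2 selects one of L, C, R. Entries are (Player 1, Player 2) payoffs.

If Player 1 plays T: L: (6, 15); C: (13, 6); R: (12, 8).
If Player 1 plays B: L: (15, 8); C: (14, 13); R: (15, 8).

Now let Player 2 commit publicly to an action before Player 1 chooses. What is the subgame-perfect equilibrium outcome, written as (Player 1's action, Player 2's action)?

(B, C)

Backward induction with Player 2 moving first.
- L → Player 1 plays B (best of 6, 15); Player 2 gets 8.
- C → Player 1 plays B (best of 13, 14); Player 2 gets 13.
- R → Player 1 plays B (best of 12, 15); Player 2 gets 8.
Among 8, 13, 8, the best is 13 at C. Subgame-perfect outcome: (B, C) with payoffs (14, 13).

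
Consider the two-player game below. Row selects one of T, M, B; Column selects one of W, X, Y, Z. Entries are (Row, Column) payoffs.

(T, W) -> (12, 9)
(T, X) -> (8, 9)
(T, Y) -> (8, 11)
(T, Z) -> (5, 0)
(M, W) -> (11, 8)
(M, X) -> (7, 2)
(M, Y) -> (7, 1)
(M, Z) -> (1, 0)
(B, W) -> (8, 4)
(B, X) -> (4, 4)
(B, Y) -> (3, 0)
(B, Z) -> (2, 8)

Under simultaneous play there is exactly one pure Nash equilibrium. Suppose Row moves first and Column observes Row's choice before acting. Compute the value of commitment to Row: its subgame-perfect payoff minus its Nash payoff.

Column best-responds to each possible Row move:
- T: Column compares 9, 9, 11, 0 and picks Y; Row would get 8.
- M: Column compares 8, 2, 1, 0 and picks W; Row would get 11.
- B: Column compares 4, 4, 0, 8 and picks Z; Row would get 2.
Among 8, 11, 2, the best is 11 at M. Subgame-perfect outcome: (M, W) with payoffs (11, 8).
Now find the simultaneous Nash equilibrium.
Row's best replies: W→T; X→T; Y→T; Z→T.
Column's best replies: T→Y; M→W; B→Z.
The unique mutual best reply is (T, Y), giving (8, 11).
Row's commitment gain: 11 − 8 = 3.

3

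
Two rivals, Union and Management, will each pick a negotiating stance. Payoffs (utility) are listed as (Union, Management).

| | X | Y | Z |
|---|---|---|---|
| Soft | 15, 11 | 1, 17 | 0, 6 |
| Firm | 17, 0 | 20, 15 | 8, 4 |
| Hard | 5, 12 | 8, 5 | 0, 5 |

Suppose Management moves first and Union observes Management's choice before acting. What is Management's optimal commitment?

Y

Union best-responds to each possible Management move:
- X → Union plays Firm (best of 15, 17, 5); Management gets 0.
- Y → Union plays Firm (best of 1, 20, 8); Management gets 15.
- Z → Union plays Firm (best of 0, 8, 0); Management gets 4.
Maximizing over 0, 15, 4, Management chooses Y. Subgame-perfect outcome: (Firm, Y) with payoffs (20, 15).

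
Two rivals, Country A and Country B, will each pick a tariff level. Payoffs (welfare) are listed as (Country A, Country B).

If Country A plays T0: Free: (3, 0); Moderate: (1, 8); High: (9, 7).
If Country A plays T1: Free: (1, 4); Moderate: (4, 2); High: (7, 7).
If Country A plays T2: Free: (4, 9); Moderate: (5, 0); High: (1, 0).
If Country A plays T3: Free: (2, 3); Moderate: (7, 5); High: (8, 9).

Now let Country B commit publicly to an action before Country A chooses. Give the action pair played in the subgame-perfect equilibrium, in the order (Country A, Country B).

(T2, Free)

Work backward from Country A's decision.
- Free: BR = T2, leader payoff 9.
- Moderate: BR = T3, leader payoff 5.
- High: BR = T0, leader payoff 7.
Maximizing over 9, 5, 7, Country B chooses Free. Subgame-perfect outcome: (T2, Free) with payoffs (4, 9).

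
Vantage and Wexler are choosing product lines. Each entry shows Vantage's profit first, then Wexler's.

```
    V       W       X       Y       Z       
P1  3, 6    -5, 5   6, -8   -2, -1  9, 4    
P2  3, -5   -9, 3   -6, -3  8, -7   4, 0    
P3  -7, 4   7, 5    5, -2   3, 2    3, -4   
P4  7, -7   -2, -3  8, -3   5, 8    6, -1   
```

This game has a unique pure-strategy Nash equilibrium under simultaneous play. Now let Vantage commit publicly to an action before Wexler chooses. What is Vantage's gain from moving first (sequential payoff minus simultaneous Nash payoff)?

Backward induction with Vantage moving first.
- P1 → Wexler plays V (best of 6, 5, -8, -1, 4); Vantage gets 3.
- P2 → Wexler plays W (best of -5, 3, -3, -7, 0); Vantage gets -9.
- P3 → Wexler plays W (best of 4, 5, -2, 2, -4); Vantage gets 7.
- P4 → Wexler plays Y (best of -7, -3, -3, 8, -1); Vantage gets 5.
Maximizing over 3, -9, 7, 5, Vantage chooses P3. Subgame-perfect outcome: (P3, W) with payoffs (7, 5).
Under simultaneous play:
Vantage's best replies: V→P4; W→P3; X→P4; Y→P2; Z→P1.
Wexler's best replies: P1→V; P2→W; P3→W; P4→Y.
The unique mutual best reply is (P3, W), giving (7, 5).
Vantage's commitment gain: 7 − 7 = 0.

0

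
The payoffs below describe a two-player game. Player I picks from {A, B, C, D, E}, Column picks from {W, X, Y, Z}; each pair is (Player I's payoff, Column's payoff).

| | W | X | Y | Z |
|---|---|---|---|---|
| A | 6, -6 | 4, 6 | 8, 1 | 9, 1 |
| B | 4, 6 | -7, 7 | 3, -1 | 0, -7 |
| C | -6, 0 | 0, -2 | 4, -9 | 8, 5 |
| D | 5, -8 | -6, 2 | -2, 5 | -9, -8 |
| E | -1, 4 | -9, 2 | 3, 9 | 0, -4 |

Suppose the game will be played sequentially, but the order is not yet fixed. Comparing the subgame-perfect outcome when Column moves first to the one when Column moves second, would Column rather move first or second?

first

If Player I leads: Column's best replies are A→X, B→X, C→Z, D→Y, E→Y; Player I's induced payoffs 4, -7, 8, -2, 3; outcome (C, Z), payoffs (8, 5).
If Column leads: Player I's best replies are W→A, X→A, Y→A, Z→A; Column's induced payoffs -6, 6, 1, 1; outcome (A, X), payoffs (4, 6).
Column gets 6 moving first and 5 moving second, so Column prefers to move first.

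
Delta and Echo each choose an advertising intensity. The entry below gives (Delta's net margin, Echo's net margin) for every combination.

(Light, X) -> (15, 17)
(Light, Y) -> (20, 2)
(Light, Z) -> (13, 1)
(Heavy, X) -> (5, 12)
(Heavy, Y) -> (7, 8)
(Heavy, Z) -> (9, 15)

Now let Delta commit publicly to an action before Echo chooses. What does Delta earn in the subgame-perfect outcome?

15

Solve by backward induction (Delta leads).
- Light: BR = X, leader payoff 15.
- Heavy: BR = Z, leader payoff 9.
Delta's induced payoffs are 15, 9, so Delta commits to Light. Subgame-perfect outcome: (Light, X) with payoffs (15, 17).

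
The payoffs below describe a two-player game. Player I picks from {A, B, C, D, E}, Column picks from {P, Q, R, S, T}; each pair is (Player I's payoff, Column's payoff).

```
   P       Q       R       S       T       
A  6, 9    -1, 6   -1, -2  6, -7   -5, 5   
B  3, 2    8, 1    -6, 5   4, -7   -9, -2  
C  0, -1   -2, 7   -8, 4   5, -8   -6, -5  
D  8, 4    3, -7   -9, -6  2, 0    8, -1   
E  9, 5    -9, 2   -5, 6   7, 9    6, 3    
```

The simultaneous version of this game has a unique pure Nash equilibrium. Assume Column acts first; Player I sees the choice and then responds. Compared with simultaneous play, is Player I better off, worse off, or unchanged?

Player I best-responds to each possible Column move:
- P: Player I compares 6, 3, 0, 8, 9 and picks E; Column would get 5.
- Q: Player I compares -1, 8, -2, 3, -9 and picks B; Column would get 1.
- R: Player I compares -1, -6, -8, -9, -5 and picks A; Column would get -2.
- S: Player I compares 6, 4, 5, 2, 7 and picks E; Column would get 9.
- T: Player I compares -5, -9, -6, 8, 6 and picks D; Column would get -1.
Maximizing over 5, 1, -2, 9, -1, Column chooses S. Subgame-perfect outcome: (E, S) with payoffs (7, 9).
For the simultaneous game, intersect best replies.
Player I's best replies: P→E; Q→B; R→A; S→E; T→D.
Column's best replies: A→P; B→R; C→Q; D→P; E→S.
The unique mutual best reply is (E, S), giving (7, 9).
Player I earns 7 sequentially versus 7 at the Nash outcome: unchanged.

unchanged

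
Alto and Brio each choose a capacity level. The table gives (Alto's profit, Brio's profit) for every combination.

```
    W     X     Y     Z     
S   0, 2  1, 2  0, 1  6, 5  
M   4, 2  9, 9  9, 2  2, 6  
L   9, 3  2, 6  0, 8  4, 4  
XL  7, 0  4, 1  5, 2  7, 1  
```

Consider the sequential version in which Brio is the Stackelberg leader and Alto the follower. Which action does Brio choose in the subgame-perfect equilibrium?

Work backward from Alto's decision.
- W: BR = L, leader payoff 3.
- X: BR = M, leader payoff 9.
- Y: BR = M, leader payoff 2.
- Z: BR = XL, leader payoff 1.
Brio's induced payoffs are 3, 9, 2, 1, so Brio commits to X. Subgame-perfect outcome: (M, X) with payoffs (9, 9).

X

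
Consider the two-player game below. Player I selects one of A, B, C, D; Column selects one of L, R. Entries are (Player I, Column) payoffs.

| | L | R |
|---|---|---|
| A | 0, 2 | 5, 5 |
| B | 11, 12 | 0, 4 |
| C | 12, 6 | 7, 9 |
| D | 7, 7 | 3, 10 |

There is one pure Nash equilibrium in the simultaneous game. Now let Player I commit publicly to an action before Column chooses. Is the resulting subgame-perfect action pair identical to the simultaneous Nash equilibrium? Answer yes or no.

no

Solve by backward induction (Player I leads).
- A: Column compares 2, 5 and picks R; Player I would get 5.
- B: Column compares 12, 4 and picks L; Player I would get 11.
- C: Column compares 6, 9 and picks R; Player I would get 7.
- D: Column compares 7, 10 and picks R; Player I would get 3.
Maximizing over 5, 11, 7, 3, Player I chooses B. Subgame-perfect outcome: (B, L) with payoffs (11, 12).
Under simultaneous play:
Player I's best replies: L→C; R→C.
Column's best replies: A→R; B→L; C→R; D→R.
Only (C, R) has each player best-responding; Nash payoffs (7, 9).
Sequential outcome (B, L) differs from the Nash profile (C, R).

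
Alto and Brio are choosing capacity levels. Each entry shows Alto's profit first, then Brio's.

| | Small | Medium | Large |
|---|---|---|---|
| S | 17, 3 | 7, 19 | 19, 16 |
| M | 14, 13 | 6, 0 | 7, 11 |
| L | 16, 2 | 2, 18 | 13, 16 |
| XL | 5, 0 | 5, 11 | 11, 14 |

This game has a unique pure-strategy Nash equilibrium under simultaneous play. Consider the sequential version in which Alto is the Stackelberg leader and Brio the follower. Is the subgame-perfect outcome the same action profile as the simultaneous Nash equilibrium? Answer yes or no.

no

Brio best-responds to each possible Alto move:
- S → Brio plays Medium (best of 3, 19, 16); Alto gets 7.
- M → Brio plays Small (best of 13, 0, 11); Alto gets 14.
- L → Brio plays Medium (best of 2, 18, 16); Alto gets 2.
- XL → Brio plays Large (best of 0, 11, 14); Alto gets 11.
Maximizing over 7, 14, 2, 11, Alto chooses M. Subgame-perfect outcome: (M, Small) with payoffs (14, 13).
Under simultaneous play:
Alto's best replies: Small→S; Medium→S; Large→S.
Brio's best replies: S→Medium; M→Small; L→Medium; XL→Large.
The unique mutual best reply is (S, Medium), giving (7, 19).
Sequential outcome (M, Small) differs from the Nash profile (S, Medium).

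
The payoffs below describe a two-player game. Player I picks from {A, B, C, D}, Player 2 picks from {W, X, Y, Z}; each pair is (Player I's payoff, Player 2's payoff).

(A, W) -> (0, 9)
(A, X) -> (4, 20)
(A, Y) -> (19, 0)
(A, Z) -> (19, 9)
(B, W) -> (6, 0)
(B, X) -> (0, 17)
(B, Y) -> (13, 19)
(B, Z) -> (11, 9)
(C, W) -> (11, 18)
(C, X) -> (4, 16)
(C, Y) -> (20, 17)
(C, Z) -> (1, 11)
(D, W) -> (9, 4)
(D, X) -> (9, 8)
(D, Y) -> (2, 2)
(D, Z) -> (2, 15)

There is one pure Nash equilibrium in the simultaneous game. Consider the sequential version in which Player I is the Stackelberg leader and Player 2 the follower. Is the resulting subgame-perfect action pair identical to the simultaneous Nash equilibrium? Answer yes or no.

no

Solve by backward induction (Player I leads).
- A → Player 2 plays X (best of 9, 20, 0, 9); Player I gets 4.
- B → Player 2 plays Y (best of 0, 17, 19, 9); Player I gets 13.
- C → Player 2 plays W (best of 18, 16, 17, 11); Player I gets 11.
- D → Player 2 plays Z (best of 4, 8, 2, 15); Player I gets 2.
Maximizing over 4, 13, 11, 2, Player I chooses B. Subgame-perfect outcome: (B, Y) with payoffs (13, 19).
Now find the simultaneous Nash equilibrium.
Player I's best replies: W→C; X→D; Y→C; Z→A.
Player 2's best replies: A→X; B→Y; C→W; D→Z.
Only (C, W) has each player best-responding; Nash payoffs (11, 18).
Sequential outcome (B, Y) differs from the Nash profile (C, W).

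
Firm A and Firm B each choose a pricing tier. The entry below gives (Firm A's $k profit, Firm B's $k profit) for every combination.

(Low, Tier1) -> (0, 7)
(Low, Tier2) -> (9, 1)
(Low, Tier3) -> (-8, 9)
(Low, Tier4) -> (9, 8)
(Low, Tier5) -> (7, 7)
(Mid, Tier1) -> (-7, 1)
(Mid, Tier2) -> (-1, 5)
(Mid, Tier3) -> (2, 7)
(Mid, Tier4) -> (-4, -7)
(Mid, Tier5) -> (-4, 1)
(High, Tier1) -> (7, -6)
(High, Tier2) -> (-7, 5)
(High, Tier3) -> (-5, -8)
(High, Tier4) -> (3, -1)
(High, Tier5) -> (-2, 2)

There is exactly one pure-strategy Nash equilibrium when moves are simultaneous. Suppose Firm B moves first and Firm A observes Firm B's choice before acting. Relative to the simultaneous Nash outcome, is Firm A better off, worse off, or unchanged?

Solve by backward induction (Firm B leads).
- Tier1: Firm A compares 0, -7, 7 and picks High; Firm B would get -6.
- Tier2: Firm A compares 9, -1, -7 and picks Low; Firm B would get 1.
- Tier3: Firm A compares -8, 2, -5 and picks Mid; Firm B would get 7.
- Tier4: Firm A compares 9, -4, 3 and picks Low; Firm B would get 8.
- Tier5: Firm A compares 7, -4, -2 and picks Low; Firm B would get 7.
Among -6, 1, 7, 8, 7, the best is 8 at Tier4. Subgame-perfect outcome: (Low, Tier4) with payoffs (9, 8).
For the simultaneous game, intersect best replies.
Firm A's best replies: Tier1→High; Tier2→Low; Tier3→Mid; Tier4→Low; Tier5→Low.
Firm B's best replies: Low→Tier3; Mid→Tier3; High→Tier2.
Only (Mid, Tier3) has each player best-responding; Nash payoffs (2, 7).
Firm A earns 9 sequentially versus 2 at the Nash outcome: better off.

better off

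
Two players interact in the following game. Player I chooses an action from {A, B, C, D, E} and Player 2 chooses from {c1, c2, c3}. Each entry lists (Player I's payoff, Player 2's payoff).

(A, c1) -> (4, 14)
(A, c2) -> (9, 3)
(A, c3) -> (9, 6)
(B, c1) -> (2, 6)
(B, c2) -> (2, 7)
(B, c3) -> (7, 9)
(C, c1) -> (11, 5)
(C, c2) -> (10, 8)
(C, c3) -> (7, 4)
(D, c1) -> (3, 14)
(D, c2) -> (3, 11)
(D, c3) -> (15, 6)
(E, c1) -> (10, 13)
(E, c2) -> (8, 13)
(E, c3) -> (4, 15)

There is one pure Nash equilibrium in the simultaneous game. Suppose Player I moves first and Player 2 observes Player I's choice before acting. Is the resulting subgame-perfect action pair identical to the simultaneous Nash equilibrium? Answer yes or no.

yes

Player 2 best-responds to each possible Player I move:
- A: Player 2 compares 14, 3, 6 and picks c1; Player I would get 4.
- B: Player 2 compares 6, 7, 9 and picks c3; Player I would get 7.
- C: Player 2 compares 5, 8, 4 and picks c2; Player I would get 10.
- D: Player 2 compares 14, 11, 6 and picks c1; Player I would get 3.
- E: Player 2 compares 13, 13, 15 and picks c3; Player I would get 4.
Maximizing over 4, 7, 10, 3, 4, Player I chooses C. Subgame-perfect outcome: (C, c2) with payoffs (10, 8).
Under simultaneous play:
Player I's best replies: c1→C; c2→C; c3→D.
Player 2's best replies: A→c1; B→c3; C→c2; D→c1; E→c3.
The unique mutual best reply is (C, c2), giving (10, 8).
Sequential outcome (C, c2) coincides with the Nash profile (C, c2).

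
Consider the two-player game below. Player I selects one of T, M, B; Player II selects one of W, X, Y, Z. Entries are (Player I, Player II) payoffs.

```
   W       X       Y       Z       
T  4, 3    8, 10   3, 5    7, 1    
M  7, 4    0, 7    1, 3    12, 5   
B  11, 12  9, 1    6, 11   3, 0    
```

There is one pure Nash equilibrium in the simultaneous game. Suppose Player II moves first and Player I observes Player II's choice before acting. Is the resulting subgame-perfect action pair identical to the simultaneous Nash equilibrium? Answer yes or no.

yes

Backward induction with Player II moving first.
- W: BR = B, leader payoff 12.
- X: BR = B, leader payoff 1.
- Y: BR = B, leader payoff 11.
- Z: BR = M, leader payoff 5.
Player II's induced payoffs are 12, 1, 11, 5, so Player II commits to W. Subgame-perfect outcome: (B, W) with payoffs (11, 12).
Now find the simultaneous Nash equilibrium.
Player I's best replies: W→B; X→B; Y→B; Z→M.
Player II's best replies: T→X; M→X; B→W.
The unique mutual best reply is (B, W), giving (11, 12).
Sequential outcome (B, W) coincides with the Nash profile (B, W).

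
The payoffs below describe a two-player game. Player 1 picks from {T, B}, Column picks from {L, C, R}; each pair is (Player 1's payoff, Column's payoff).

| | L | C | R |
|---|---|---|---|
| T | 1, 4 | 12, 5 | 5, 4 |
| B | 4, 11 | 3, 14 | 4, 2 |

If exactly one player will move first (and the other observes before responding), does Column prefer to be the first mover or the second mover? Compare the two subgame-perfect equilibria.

first

If Player 1 leads: Column's best replies are T→C, B→C; Player 1's induced payoffs 12, 3; outcome (T, C), payoffs (12, 5).
If Column leads: Player 1's best replies are L→B, C→T, R→T; Column's induced payoffs 11, 5, 4; outcome (B, L), payoffs (4, 11).
Column gets 11 moving first and 5 moving second, so Column prefers to move first.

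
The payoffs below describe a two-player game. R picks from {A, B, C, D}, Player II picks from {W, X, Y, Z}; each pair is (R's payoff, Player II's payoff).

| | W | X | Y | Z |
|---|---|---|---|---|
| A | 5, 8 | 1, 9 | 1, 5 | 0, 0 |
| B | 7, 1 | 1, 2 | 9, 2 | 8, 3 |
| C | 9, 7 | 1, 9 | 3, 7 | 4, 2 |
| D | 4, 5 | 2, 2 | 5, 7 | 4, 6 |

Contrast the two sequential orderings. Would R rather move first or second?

If R leads: Player II's best replies are A→X, B→Z, C→X, D→Y; R's induced payoffs 1, 8, 1, 5; outcome (B, Z), payoffs (8, 3).
If Player II leads: R's best replies are W→C, X→D, Y→B, Z→B; Player II's induced payoffs 7, 2, 2, 3; outcome (C, W), payoffs (9, 7).
R gets 8 moving first and 9 moving second, so R prefers to move second.

second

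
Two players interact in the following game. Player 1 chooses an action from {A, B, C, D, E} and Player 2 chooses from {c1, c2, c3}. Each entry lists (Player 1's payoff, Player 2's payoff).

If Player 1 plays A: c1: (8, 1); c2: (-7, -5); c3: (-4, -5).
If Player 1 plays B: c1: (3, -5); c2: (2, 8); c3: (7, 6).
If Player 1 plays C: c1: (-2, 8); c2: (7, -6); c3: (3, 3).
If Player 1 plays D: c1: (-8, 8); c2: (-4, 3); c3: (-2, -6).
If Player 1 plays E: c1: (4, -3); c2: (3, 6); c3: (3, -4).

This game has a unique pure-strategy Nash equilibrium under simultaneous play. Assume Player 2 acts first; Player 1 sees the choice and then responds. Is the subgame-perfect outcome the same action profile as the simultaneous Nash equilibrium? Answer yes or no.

Player 1 best-responds to each possible Player 2 move:
- c1 → Player 1 plays A (best of 8, 3, -2, -8, 4); Player 2 gets 1.
- c2 → Player 1 plays C (best of -7, 2, 7, -4, 3); Player 2 gets -6.
- c3 → Player 1 plays B (best of -4, 7, 3, -2, 3); Player 2 gets 6.
Among 1, -6, 6, the best is 6 at c3. Subgame-perfect outcome: (B, c3) with payoffs (7, 6).
For the simultaneous game, intersect best replies.
Player 1's best replies: c1→A; c2→C; c3→B.
Player 2's best replies: A→c1; B→c2; C→c1; D→c1; E→c2.
Only (A, c1) has each player best-responding; Nash payoffs (8, 1).
Sequential outcome (B, c3) differs from the Nash profile (A, c1).

no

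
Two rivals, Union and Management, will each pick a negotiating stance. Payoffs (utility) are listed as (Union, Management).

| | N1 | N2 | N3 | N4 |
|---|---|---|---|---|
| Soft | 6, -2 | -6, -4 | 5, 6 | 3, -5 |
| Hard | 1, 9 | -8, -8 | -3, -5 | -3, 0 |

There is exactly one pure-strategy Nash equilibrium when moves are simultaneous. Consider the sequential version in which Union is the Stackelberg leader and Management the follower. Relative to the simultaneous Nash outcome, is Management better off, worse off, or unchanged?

Management best-responds to each possible Union move:
- Soft: BR = N3, leader payoff 5.
- Hard: BR = N1, leader payoff 1.
Maximizing over 5, 1, Union chooses Soft. Subgame-perfect outcome: (Soft, N3) with payoffs (5, 6).
Under simultaneous play:
Union's best replies: N1→Soft; N2→Soft; N3→Soft; N4→Soft.
Management's best replies: Soft→N3; Hard→N1.
Only (Soft, N3) has each player best-responding; Nash payoffs (5, 6).
Management earns 6 sequentially versus 6 at the Nash outcome: unchanged.

unchanged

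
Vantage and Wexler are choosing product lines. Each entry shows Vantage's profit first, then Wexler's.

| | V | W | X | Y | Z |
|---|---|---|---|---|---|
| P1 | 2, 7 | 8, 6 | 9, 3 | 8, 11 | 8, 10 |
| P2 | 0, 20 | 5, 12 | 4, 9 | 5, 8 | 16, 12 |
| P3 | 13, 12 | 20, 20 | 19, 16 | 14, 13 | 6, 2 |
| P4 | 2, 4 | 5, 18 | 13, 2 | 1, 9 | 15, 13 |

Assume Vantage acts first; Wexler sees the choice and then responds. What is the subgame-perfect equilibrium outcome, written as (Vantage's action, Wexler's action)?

Solve by backward induction (Vantage leads).
- P1: BR = Y, leader payoff 8.
- P2: BR = V, leader payoff 0.
- P3: BR = W, leader payoff 20.
- P4: BR = W, leader payoff 5.
Maximizing over 8, 0, 20, 5, Vantage chooses P3. Subgame-perfect outcome: (P3, W) with payoffs (20, 20).

(P3, W)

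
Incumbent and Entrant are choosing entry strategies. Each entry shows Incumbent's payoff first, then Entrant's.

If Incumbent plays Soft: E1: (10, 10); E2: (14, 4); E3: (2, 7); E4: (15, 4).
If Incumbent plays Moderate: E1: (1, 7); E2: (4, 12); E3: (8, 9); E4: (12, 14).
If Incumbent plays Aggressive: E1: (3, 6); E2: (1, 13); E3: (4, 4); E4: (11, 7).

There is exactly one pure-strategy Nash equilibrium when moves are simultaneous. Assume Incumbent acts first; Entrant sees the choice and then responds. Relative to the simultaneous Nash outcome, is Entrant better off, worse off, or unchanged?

Backward induction with Incumbent moving first.
- Soft: BR = E1, leader payoff 10.
- Moderate: BR = E4, leader payoff 12.
- Aggressive: BR = E2, leader payoff 1.
Incumbent's induced payoffs are 10, 12, 1, so Incumbent commits to Moderate. Subgame-perfect outcome: (Moderate, E4) with payoffs (12, 14).
Now find the simultaneous Nash equilibrium.
Incumbent's best replies: E1→Soft; E2→Soft; E3→Moderate; E4→Soft.
Entrant's best replies: Soft→E1; Moderate→E4; Aggressive→E2.
The unique mutual best reply is (Soft, E1), giving (10, 10).
Entrant earns 14 sequentially versus 10 at the Nash outcome: better off.

better off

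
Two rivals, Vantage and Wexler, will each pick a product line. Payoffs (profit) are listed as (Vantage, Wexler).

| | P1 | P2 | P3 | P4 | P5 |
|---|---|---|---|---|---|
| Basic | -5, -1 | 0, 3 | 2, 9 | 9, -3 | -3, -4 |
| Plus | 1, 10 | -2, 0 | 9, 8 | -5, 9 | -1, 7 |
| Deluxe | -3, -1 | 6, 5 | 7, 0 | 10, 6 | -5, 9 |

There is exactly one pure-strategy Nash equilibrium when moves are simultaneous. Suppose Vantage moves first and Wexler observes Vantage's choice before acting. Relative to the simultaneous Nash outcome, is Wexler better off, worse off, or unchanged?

worse off

Work backward from Wexler's decision.
- Basic: BR = P3, leader payoff 2.
- Plus: BR = P1, leader payoff 1.
- Deluxe: BR = P5, leader payoff -5.
Among 2, 1, -5, the best is 2 at Basic. Subgame-perfect outcome: (Basic, P3) with payoffs (2, 9).
Now find the simultaneous Nash equilibrium.
Vantage's best replies: P1→Plus; P2→Deluxe; P3→Plus; P4→Deluxe; P5→Plus.
Wexler's best replies: Basic→P3; Plus→P1; Deluxe→P5.
Only (Plus, P1) has each player best-responding; Nash payoffs (1, 10).
Wexler earns 9 sequentially versus 10 at the Nash outcome: worse off.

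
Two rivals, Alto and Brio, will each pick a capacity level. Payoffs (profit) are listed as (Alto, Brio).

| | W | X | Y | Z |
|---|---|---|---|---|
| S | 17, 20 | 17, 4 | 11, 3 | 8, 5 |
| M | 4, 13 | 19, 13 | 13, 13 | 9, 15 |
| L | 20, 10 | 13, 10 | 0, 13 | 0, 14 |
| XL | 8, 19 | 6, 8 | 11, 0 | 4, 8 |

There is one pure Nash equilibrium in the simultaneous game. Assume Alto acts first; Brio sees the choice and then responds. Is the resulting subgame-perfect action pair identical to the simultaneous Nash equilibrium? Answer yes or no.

no

Solve by backward induction (Alto leads).
- S → Brio plays W (best of 20, 4, 3, 5); Alto gets 17.
- M → Brio plays Z (best of 13, 13, 13, 15); Alto gets 9.
- L → Brio plays Z (best of 10, 10, 13, 14); Alto gets 0.
- XL → Brio plays W (best of 19, 8, 0, 8); Alto gets 8.
Maximizing over 17, 9, 0, 8, Alto chooses S. Subgame-perfect outcome: (S, W) with payoffs (17, 20).
Now find the simultaneous Nash equilibrium.
Alto's best replies: W→L; X→M; Y→M; Z→M.
Brio's best replies: S→W; M→Z; L→Z; XL→W.
Only (M, Z) has each player best-responding; Nash payoffs (9, 15).
Sequential outcome (S, W) differs from the Nash profile (M, Z).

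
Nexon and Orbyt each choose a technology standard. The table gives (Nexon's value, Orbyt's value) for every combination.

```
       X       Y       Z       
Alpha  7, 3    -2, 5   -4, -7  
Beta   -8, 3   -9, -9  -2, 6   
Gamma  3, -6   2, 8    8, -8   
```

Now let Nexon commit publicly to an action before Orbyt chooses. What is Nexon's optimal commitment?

Backward induction with Nexon moving first.
- Alpha: BR = Y, leader payoff -2.
- Beta: BR = Z, leader payoff -2.
- Gamma: BR = Y, leader payoff 2.
Among -2, -2, 2, the best is 2 at Gamma. Subgame-perfect outcome: (Gamma, Y) with payoffs (2, 8).

Gamma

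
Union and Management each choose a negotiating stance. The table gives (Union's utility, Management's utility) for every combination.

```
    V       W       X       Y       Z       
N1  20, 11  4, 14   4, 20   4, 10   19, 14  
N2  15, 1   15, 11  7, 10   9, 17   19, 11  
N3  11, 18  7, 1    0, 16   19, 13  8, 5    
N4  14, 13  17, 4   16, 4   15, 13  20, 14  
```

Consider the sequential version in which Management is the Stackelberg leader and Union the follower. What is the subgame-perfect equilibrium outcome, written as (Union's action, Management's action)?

Union best-responds to each possible Management move:
- V → Union plays N1 (best of 20, 15, 11, 14); Management gets 11.
- W → Union plays N4 (best of 4, 15, 7, 17); Management gets 4.
- X → Union plays N4 (best of 4, 7, 0, 16); Management gets 4.
- Y → Union plays N3 (best of 4, 9, 19, 15); Management gets 13.
- Z → Union plays N4 (best of 19, 19, 8, 20); Management gets 14.
Among 11, 4, 4, 13, 14, the best is 14 at Z. Subgame-perfect outcome: (N4, Z) with payoffs (20, 14).

(N4, Z)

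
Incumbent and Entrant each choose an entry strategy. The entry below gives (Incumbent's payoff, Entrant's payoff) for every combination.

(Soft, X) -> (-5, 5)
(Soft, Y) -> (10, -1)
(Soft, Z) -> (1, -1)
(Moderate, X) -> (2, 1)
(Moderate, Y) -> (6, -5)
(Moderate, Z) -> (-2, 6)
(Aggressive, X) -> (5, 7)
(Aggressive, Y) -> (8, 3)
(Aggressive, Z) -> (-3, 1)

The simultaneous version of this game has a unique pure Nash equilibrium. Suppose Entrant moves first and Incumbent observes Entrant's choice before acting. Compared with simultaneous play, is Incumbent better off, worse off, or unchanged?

unchanged

Incumbent best-responds to each possible Entrant move:
- X: Incumbent compares -5, 2, 5 and picks Aggressive; Entrant would get 7.
- Y: Incumbent compares 10, 6, 8 and picks Soft; Entrant would get -1.
- Z: Incumbent compares 1, -2, -3 and picks Soft; Entrant would get -1.
Among 7, -1, -1, the best is 7 at X. Subgame-perfect outcome: (Aggressive, X) with payoffs (5, 7).
For the simultaneous game, intersect best replies.
Incumbent's best replies: X→Aggressive; Y→Soft; Z→Soft.
Entrant's best replies: Soft→X; Moderate→Z; Aggressive→X.
The unique mutual best reply is (Aggressive, X), giving (5, 7).
Incumbent earns 5 sequentially versus 5 at the Nash outcome: unchanged.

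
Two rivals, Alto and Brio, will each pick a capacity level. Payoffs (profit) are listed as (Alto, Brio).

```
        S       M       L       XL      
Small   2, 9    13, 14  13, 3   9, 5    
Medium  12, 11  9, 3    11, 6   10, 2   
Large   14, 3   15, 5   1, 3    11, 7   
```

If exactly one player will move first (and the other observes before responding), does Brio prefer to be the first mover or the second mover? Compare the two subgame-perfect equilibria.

second

If Alto leads: Brio's best replies are Small→M, Medium→S, Large→XL; Alto's induced payoffs 13, 12, 11; outcome (Small, M), payoffs (13, 14).
If Brio leads: Alto's best replies are S→Large, M→Large, L→Small, XL→Large; Brio's induced payoffs 3, 5, 3, 7; outcome (Large, XL), payoffs (11, 7).
Brio gets 7 moving first and 14 moving second, so Brio prefers to move second.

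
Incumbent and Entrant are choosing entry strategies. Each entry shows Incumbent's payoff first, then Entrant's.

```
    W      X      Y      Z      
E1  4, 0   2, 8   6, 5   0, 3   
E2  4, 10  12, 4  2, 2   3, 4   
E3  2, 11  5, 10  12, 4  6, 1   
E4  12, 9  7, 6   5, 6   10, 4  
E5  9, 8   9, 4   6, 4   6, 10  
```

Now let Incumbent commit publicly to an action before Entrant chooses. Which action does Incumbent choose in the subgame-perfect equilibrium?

Entrant best-responds to each possible Incumbent move:
- E1 → Entrant plays X (best of 0, 8, 5, 3); Incumbent gets 2.
- E2 → Entrant plays W (best of 10, 4, 2, 4); Incumbent gets 4.
- E3 → Entrant plays W (best of 11, 10, 4, 1); Incumbent gets 2.
- E4 → Entrant plays W (best of 9, 6, 6, 4); Incumbent gets 12.
- E5 → Entrant plays Z (best of 8, 4, 4, 10); Incumbent gets 6.
Maximizing over 2, 4, 2, 12, 6, Incumbent chooses E4. Subgame-perfect outcome: (E4, W) with payoffs (12, 9).

E4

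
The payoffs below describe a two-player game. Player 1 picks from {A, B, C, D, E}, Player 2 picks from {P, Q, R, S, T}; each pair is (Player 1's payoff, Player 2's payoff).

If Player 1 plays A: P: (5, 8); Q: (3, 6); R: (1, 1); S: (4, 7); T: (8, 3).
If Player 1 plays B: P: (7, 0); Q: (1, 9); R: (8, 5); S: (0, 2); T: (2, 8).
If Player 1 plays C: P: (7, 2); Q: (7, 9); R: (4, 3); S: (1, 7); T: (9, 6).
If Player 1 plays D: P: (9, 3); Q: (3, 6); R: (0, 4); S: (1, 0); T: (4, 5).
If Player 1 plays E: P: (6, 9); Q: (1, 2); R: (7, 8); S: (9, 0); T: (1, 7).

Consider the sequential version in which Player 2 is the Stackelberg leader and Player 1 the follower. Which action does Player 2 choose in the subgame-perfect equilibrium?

Backward induction with Player 2 moving first.
- P: Player 1 compares 5, 7, 7, 9, 6 and picks D; Player 2 would get 3.
- Q: Player 1 compares 3, 1, 7, 3, 1 and picks C; Player 2 would get 9.
- R: Player 1 compares 1, 8, 4, 0, 7 and picks B; Player 2 would get 5.
- S: Player 1 compares 4, 0, 1, 1, 9 and picks E; Player 2 would get 0.
- T: Player 1 compares 8, 2, 9, 4, 1 and picks C; Player 2 would get 6.
Maximizing over 3, 9, 5, 0, 6, Player 2 chooses Q. Subgame-perfect outcome: (C, Q) with payoffs (7, 9).

Q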